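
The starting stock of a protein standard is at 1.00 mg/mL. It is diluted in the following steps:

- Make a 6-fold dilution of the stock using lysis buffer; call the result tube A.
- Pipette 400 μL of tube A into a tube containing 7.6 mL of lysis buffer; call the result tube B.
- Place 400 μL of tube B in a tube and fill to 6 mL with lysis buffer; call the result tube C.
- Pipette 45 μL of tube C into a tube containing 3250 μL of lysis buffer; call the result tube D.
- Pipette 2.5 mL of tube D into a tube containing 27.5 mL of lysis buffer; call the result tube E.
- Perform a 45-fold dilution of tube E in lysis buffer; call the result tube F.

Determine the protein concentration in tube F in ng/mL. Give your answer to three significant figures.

0.0141 ng/mL

Step 1: 6-fold → factor 6
Step 2: 400 μL + 7.6 mL = 8000 μL total → factor 8000/400 = 20
Step 3: 400 μL brought to 6 mL → factor 6000/400 = 15
Step 4: 45 μL + 3250 μL = 3295 μL total → factor 3295/45 = 73.222
Step 5: 2.5 mL + 27.5 mL = 30 mL total → factor 30/2.5 = 12
Step 6: 45-fold → factor 45
Overall dilution factor = 6 × 20 × 15 × 73.222 × 12 × 45 = 7.1172 × 10^7
Final = 1.00 mg/mL / 7.1172 × 10^7 = 1.405 × 10^-8 mg/mL = 0.0141 ng/mL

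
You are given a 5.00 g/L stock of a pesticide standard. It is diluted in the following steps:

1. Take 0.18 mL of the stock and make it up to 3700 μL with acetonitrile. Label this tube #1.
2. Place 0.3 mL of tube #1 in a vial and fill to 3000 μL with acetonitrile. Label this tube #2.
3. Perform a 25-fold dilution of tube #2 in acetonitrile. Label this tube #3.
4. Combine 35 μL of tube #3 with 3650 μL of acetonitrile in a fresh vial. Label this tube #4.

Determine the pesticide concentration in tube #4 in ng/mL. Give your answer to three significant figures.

Step 1: 0.18 mL brought to 3700 μL → factor 3.7/0.18 = 20.556
Step 2: 0.3 mL brought to 3000 μL → factor 3/0.3 = 10
Step 3: 25-fold → factor 25
Step 4: 35 μL + 3650 μL = 3685 μL total → factor 3685/35 = 105.29
Overall dilution factor = 20.556 × 10 × 25 × 105.29 = 5.4105 × 10^5
Final = 5.00 g/L / 5.4105 × 10^5 = 9.241 × 10^-6 g/L = 9.24 ng/mL

9.24 ng/mL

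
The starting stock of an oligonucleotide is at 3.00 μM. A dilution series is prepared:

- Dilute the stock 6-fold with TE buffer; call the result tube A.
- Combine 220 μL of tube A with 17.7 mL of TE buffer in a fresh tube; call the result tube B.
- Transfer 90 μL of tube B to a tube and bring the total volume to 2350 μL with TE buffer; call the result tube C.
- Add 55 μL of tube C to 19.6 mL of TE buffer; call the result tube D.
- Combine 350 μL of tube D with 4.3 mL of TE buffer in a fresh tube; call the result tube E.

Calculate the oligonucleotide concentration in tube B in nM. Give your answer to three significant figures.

6.14 nM

Step 1: 6-fold → factor 6
Step 2: 220 μL + 17.7 mL = 17920 μL total → factor 17920/220 = 81.455
Dilution factor through tube B = 6 × 81.455 = 488.73
[tube B] = 3.00 μM / 488.73 = 0.006138 μM = 6.14 nM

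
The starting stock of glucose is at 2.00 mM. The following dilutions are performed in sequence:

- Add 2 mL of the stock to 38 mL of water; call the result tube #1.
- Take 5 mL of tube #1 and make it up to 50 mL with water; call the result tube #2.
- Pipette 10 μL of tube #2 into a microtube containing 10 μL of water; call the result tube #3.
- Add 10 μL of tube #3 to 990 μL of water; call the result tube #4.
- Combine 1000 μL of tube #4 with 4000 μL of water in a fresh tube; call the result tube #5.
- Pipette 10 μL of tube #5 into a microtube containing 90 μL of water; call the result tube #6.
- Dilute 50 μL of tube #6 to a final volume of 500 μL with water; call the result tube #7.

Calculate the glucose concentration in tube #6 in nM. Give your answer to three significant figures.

Step 1: 2 mL + 38 mL = 40 mL total → factor 40/2 = 20
Step 2: 5 mL brought to 50 mL → factor 50/5 = 10
Step 3: 10 μL + 10 μL = 20 μL total → factor 20/10 = 2
Step 4: 10 μL + 990 μL = 1000 μL total → factor 1000/10 = 100
Step 5: 1000 μL + 4000 μL = 5000 μL total → factor 5000/1000 = 5
Step 6: 10 μL + 90 μL = 100 μL total → factor 100/10 = 10
Dilution factor through tube #6 = 20 × 10 × 2 × 100 × 5 × 10 = 2 × 10^6
[tube #6] = 2.00 mM / 2 × 10^6 = 1.000 × 10^-6 mM = 1.00 nM

1.00 nM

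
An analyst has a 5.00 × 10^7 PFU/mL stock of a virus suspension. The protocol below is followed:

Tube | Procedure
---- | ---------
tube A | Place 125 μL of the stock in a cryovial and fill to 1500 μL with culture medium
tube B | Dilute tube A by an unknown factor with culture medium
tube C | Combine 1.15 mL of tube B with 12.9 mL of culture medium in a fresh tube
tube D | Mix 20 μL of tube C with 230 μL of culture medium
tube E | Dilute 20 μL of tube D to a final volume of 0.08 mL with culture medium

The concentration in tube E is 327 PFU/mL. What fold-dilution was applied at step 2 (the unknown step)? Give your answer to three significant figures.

20.9-fold

Step 1: 125 μL brought to 1500 μL → factor 1500/125 = 12
Step 2: unknown factor x
Step 3: 1.15 mL + 12.9 mL = 14.05 mL total → factor 14.05/1.15 = 12.217
Step 4: 20 μL + 230 μL = 250 μL total → factor 250/20 = 12.5
Step 5: 20 μL brought to 0.08 mL → factor 80/20 = 4
Product of known-step factors = 7330.4
Overall factor = 5.00 × 10^7 PFU/mL / (327 PFU/mL) = 1.5291 × 10^5
x = 1.5291 × 10^5 / 7330.4 = 20.9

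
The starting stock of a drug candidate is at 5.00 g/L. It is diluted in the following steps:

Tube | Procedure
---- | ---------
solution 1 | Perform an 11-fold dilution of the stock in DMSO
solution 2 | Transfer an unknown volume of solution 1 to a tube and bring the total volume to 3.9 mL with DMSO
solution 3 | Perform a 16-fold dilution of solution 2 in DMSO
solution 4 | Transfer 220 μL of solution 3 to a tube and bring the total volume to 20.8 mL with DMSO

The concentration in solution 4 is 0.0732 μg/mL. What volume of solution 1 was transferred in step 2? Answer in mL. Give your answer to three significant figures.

0.950 mL

Step 1: 11-fold → factor 11
Step 2: v brought to 3.9 mL → factor = 3.9 mL/v
Step 3: 16-fold → factor 16
Step 4: 220 μL brought to 20.8 mL → factor 20800/220 = 94.545
Product of known-step factors = 16640
Overall factor = 5.00 g/L / (0.0732 μg/mL) = 68306
Step-2 factor = 68306 / 16640 = 4.1049
v = 3.9 mL / 4.1049 = 0.950 mL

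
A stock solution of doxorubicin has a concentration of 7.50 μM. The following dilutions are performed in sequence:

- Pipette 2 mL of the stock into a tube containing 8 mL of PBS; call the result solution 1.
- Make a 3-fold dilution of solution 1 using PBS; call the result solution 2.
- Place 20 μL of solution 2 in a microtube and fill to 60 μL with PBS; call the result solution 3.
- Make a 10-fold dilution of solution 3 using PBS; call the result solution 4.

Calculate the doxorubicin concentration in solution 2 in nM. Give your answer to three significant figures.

500 nM

Step 1: 2 mL + 8 mL = 10 mL total → factor 10/2 = 5
Step 2: 3-fold → factor 3
Dilution factor through solution 2 = 5 × 3 = 15
[solution 2] = 7.50 μM / 15 = 0.5000 μM = 500 nM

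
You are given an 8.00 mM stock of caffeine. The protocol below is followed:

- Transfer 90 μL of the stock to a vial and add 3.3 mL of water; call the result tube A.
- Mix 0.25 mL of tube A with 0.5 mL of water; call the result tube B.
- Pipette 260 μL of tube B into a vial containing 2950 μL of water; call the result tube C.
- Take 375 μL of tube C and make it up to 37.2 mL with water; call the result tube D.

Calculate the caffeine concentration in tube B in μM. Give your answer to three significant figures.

70.8 μM

Step 1: 90 μL + 3.3 mL = 3390 μL total → factor 3390/90 = 37.667
Step 2: 0.25 mL + 0.5 mL = 0.75 mL total → factor 0.75/0.25 = 3
Dilution factor through tube B = 37.667 × 3 = 113
[tube B] = 8.00 mM / 113 = 0.07080 mM = 70.8 μM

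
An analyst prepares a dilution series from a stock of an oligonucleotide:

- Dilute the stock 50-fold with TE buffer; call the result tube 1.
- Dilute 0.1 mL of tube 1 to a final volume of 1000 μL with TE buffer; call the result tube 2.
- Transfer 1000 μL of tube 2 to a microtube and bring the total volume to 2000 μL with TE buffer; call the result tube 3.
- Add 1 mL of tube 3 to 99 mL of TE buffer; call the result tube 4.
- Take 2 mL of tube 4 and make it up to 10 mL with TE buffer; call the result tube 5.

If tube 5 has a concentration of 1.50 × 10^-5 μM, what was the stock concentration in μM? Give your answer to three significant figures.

Step 1: 50-fold → factor 50
Step 2: 0.1 mL brought to 1000 μL → factor 1/0.1 = 10
Step 3: 1000 μL brought to 2000 μL → factor 2000/1000 = 2
Step 4: 1 mL + 99 mL = 100 mL total → factor 100/1 = 100
Step 5: 2 mL brought to 10 mL → factor 10/2 = 5
Overall dilution factor = 50 × 10 × 2 × 100 × 5 = 5 × 10^5
Stock = 1.50 × 10^-5 μM × 5 × 10^5 = 7.50 μM

7.50 μM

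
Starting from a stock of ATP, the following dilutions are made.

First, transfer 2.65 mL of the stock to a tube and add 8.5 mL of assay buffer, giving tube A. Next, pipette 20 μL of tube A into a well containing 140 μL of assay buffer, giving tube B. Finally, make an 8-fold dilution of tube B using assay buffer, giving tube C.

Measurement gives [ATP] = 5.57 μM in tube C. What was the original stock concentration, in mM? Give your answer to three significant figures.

1.50 mM

Step 1: 2.65 mL + 8.5 mL = 11.15 mL total → factor 11.15/2.65 = 4.2075
Step 2: 20 μL + 140 μL = 160 μL total → factor 160/20 = 8
Step 3: 8-fold → factor 8
Overall dilution factor = 4.2075 × 8 × 8 = 269.28
Stock = 5.57 μM × 269.28 = 1500 μM = 1.50 mM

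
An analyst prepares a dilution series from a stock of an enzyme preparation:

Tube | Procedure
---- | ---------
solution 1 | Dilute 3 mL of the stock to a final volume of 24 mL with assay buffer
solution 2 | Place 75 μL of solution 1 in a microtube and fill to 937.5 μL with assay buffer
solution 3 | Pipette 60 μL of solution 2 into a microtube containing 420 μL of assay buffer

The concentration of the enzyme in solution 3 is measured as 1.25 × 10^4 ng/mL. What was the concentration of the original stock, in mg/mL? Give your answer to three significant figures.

Step 1: 3 mL brought to 24 mL → factor 24/3 = 8
Step 2: 75 μL brought to 937.5 μL → factor 937.5/75 = 12.5
Step 3: 60 μL + 420 μL = 480 μL total → factor 480/60 = 8
Overall dilution factor = 8 × 12.5 × 8 = 800
Stock = 1.25 × 10^4 ng/mL × 800 = 1.000 × 10^7 ng/mL = 10.0 mg/mL

10.0 mg/mL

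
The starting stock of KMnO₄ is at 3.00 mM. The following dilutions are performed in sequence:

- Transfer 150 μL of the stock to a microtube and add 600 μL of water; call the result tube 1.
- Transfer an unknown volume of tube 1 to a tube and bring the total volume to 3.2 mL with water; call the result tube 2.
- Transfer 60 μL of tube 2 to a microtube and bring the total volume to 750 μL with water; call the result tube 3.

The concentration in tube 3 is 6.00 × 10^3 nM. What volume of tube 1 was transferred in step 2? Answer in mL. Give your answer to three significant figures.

0.400 mL

Step 1: 150 μL + 600 μL = 750 μL total → factor 750/150 = 5
Step 2: v brought to 3.2 mL → factor = 3.2 mL/v
Step 3: 60 μL brought to 750 μL → factor 750/60 = 12.5
Product of known-step factors = 62.5
Overall factor = 3.00 mM / (6.00 × 10^3 nM) = 500
Step-2 factor = 500 / 62.5 = 8
v = 3.2 mL / 8 = 0.400 mL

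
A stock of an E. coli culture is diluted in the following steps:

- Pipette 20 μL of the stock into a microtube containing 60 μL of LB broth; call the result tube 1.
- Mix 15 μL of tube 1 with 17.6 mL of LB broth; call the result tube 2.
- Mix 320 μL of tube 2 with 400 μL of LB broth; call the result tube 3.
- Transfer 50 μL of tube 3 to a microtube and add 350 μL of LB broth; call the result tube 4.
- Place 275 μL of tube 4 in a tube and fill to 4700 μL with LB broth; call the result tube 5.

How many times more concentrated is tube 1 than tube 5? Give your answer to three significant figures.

3.61 × 10^5

Step 1: 20 μL + 60 μL = 80 μL total → factor 80/20 = 4
Step 2: 15 μL + 17.6 mL = 17615 μL total → factor 17615/15 = 1174.3
Step 3: 320 μL + 400 μL = 720 μL total → factor 720/320 = 2.25
Step 4: 50 μL + 350 μL = 400 μL total → factor 400/50 = 8
Step 5: 275 μL brought to 4700 μL → factor 4700/275 = 17.091
Dilution factor to tube 1 = 4; to tube 5 = 1.4451 × 10^6
[tube 1]/[tube 5] = (factor to tube 5)/(factor to tube 1) = 1.4451 × 10^6/4 = 3.61 × 10^5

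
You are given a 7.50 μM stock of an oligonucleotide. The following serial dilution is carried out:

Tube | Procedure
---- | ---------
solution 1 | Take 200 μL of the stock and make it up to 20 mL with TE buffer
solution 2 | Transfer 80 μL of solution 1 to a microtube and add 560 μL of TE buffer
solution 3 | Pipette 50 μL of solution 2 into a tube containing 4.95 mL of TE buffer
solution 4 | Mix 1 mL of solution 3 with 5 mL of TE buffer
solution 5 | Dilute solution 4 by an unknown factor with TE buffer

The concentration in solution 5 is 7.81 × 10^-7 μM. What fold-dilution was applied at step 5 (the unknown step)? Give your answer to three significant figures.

Step 1: 200 μL brought to 20 mL → factor 20000/200 = 100
Step 2: 80 μL + 560 μL = 640 μL total → factor 640/80 = 8
Step 3: 50 μL + 4.95 mL = 5000 μL total → factor 5000/50 = 100
Step 4: 1 mL + 5 mL = 6 mL total → factor 6/1 = 6
Step 5: unknown factor x
Product of known-step factors = 4.8 × 10^5
Overall factor = 7.50 μM / (7.81 × 10^-7 μM) = 9.6031 × 10^6
x = 9.6031 × 10^6 / 4.8 × 10^5 = 20.0

20.0-fold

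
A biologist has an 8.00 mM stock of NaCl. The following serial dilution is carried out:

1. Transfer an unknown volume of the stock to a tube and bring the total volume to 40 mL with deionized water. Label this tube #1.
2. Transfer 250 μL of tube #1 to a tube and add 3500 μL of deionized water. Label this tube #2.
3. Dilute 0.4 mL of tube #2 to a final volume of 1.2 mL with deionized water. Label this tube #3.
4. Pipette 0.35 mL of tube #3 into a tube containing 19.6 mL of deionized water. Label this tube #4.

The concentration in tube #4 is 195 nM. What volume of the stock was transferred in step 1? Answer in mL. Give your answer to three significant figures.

Step 1: v brought to 40 mL → factor = 40 mL/v
Step 2: 250 μL + 3500 μL = 3750 μL total → factor 3750/250 = 15
Step 3: 0.4 mL brought to 1.2 mL → factor 1.2/0.4 = 3
Step 4: 0.35 mL + 19.6 mL = 19.95 mL total → factor 19.95/0.35 = 57
Product of known-step factors = 2565
Overall factor = 8.00 mM / (195 nM) = 41026
Step-1 factor = 41026 / 2565 = 15.994
v = 40 mL / 15.994 = 2.50 mL

2.50 mL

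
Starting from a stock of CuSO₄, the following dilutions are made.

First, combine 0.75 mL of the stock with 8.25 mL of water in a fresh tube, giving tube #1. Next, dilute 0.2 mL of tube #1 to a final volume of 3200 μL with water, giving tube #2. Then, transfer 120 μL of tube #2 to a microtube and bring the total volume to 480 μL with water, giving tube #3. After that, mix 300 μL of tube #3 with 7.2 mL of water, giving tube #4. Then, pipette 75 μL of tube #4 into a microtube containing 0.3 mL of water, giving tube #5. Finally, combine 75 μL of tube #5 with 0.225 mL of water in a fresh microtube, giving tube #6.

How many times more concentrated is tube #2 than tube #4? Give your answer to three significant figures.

Step 1: 0.75 mL + 8.25 mL = 9 mL total → factor 9/0.75 = 12
Step 2: 0.2 mL brought to 3200 μL → factor 3.2/0.2 = 16
Step 3: 120 μL brought to 480 μL → factor 480/120 = 4
Step 4: 300 μL + 7.2 mL = 7500 μL total → factor 7500/300 = 25
Dilution factor to tube #2 = 192; to tube #4 = 19200
[tube #2]/[tube #4] = (factor to tube #4)/(factor to tube #2) = 19200/192 = 100

100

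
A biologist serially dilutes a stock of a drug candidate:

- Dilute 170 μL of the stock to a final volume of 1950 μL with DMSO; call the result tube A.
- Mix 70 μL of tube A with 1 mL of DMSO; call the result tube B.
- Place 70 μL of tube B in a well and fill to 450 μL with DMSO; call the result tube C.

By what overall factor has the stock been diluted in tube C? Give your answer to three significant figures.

Step 1: 170 μL brought to 1950 μL → factor 1950/170 = 11.471
Step 2: 70 μL + 1 mL = 1070 μL total → factor 1070/70 = 15.286
Step 3: 70 μL brought to 450 μL → factor 450/70 = 6.4286
Overall dilution factor = 11.471 × 15.286 × 6.4286 = 1127.2

1.13 × 10^3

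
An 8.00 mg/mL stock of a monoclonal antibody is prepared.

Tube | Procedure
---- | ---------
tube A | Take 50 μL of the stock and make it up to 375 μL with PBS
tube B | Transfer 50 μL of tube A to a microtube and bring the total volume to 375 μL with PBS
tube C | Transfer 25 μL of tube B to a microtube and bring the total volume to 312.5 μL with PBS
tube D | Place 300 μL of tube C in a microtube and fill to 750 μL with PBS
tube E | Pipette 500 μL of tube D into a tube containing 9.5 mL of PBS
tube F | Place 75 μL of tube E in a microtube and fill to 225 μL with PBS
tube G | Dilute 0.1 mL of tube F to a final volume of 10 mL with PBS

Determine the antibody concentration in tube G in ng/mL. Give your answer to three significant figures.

0.759 ng/mL

Step 1: 50 μL brought to 375 μL → factor 375/50 = 7.5
Step 2: 50 μL brought to 375 μL → factor 375/50 = 7.5
Step 3: 25 μL brought to 312.5 μL → factor 312.5/25 = 12.5
Step 4: 300 μL brought to 750 μL → factor 750/300 = 2.5
Step 5: 500 μL + 9.5 mL = 10000 μL total → factor 10000/500 = 20
Step 6: 75 μL brought to 225 μL → factor 225/75 = 3
Step 7: 0.1 mL brought to 10 mL → factor 10/0.1 = 100
Overall dilution factor = 7.5 × 7.5 × 12.5 × 2.5 × 20 × 3 × 100 = 1.0547 × 10^7
Final = 8.00 mg/mL / 1.0547 × 10^7 = 7.585 × 10^-7 mg/mL = 0.759 ng/mL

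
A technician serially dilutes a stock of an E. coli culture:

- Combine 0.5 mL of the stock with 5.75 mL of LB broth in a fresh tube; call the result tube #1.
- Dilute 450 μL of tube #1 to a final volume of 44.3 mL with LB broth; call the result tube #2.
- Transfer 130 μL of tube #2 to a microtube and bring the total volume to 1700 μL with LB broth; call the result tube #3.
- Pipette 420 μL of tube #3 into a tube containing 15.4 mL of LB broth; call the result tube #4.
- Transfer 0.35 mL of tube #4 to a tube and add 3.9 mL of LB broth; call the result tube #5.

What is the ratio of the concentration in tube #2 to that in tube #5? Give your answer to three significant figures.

Step 1: 0.5 mL + 5.75 mL = 6.25 mL total → factor 6.25/0.5 = 12.5
Step 2: 450 μL brought to 44.3 mL → factor 44300/450 = 98.444
Step 3: 130 μL brought to 1700 μL → factor 1700/130 = 13.077
Step 4: 420 μL + 15.4 mL = 15820 μL total → factor 15820/420 = 37.667
Step 5: 0.35 mL + 3.9 mL = 4.25 mL total → factor 4.25/0.35 = 12.143
Dilution factor to tube #2 = 1230.6; to tube #5 = 7.3601 × 10^6
[tube #2]/[tube #5] = (factor to tube #5)/(factor to tube #2) = 7.3601 × 10^6/1230.6 = 5.98 × 10^3

5.98 × 10^3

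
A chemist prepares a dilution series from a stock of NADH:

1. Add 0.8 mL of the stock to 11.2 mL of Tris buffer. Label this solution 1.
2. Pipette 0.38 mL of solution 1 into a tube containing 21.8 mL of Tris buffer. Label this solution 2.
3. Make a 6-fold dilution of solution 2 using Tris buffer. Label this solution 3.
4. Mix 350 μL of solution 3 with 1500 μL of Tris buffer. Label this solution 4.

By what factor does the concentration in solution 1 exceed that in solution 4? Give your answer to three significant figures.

1.85 × 10^3

Step 1: 0.8 mL + 11.2 mL = 12 mL total → factor 12/0.8 = 15
Step 2: 0.38 mL + 21.8 mL = 22.18 mL total → factor 22.18/0.38 = 58.368
Step 3: 6-fold → factor 6
Step 4: 350 μL + 1500 μL = 1850 μL total → factor 1850/350 = 5.2857
Dilution factor to solution 1 = 15; to solution 4 = 27767
[solution 1]/[solution 4] = (factor to solution 4)/(factor to solution 1) = 27767/15 = 1.85 × 10^3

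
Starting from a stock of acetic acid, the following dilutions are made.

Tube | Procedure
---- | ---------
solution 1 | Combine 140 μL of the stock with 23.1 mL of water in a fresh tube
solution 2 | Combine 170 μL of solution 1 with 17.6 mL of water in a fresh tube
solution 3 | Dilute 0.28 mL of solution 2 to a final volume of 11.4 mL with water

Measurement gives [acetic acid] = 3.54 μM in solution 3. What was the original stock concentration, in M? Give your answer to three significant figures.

Step 1: 140 μL + 23.1 mL = 23240 μL total → factor 23240/140 = 166
Step 2: 170 μL + 17.6 mL = 17770 μL total → factor 17770/170 = 104.53
Step 3: 0.28 mL brought to 11.4 mL → factor 11.4/0.28 = 40.714
Overall dilution factor = 166 × 104.53 × 40.714 = 7.0647 × 10^5
Stock = 3.54 μM × 7.0647 × 10^5 = 2.501 × 10^6 μM = 2.50 M

2.50 M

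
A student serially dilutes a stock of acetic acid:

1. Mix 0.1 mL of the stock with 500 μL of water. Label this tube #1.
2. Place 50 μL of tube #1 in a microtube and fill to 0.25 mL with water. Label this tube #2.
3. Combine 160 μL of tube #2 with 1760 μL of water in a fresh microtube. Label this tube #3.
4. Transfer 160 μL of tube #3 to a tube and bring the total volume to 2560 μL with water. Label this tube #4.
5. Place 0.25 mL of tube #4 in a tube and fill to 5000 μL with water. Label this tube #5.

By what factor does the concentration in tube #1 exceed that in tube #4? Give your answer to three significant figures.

960

Step 1: 0.1 mL + 500 μL = 0.6 mL total → factor 0.6/0.1 = 6
Step 2: 50 μL brought to 0.25 mL → factor 250/50 = 5
Step 3: 160 μL + 1760 μL = 1920 μL total → factor 1920/160 = 12
Step 4: 160 μL brought to 2560 μL → factor 2560/160 = 16
Dilution factor to tube #1 = 6; to tube #4 = 5760
[tube #1]/[tube #4] = (factor to tube #4)/(factor to tube #1) = 5760/6 = 960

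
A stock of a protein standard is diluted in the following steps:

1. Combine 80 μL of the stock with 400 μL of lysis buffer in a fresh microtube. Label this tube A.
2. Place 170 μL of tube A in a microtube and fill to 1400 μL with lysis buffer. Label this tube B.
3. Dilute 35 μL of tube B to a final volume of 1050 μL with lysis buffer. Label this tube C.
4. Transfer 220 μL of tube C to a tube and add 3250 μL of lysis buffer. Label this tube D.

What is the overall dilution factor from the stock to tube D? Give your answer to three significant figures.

2.34 × 10^4

Step 1: 80 μL + 400 μL = 480 μL total → factor 480/80 = 6
Step 2: 170 μL brought to 1400 μL → factor 1400/170 = 8.2353
Step 3: 35 μL brought to 1050 μL → factor 1050/35 = 30
Step 4: 220 μL + 3250 μL = 3470 μL total → factor 3470/220 = 15.773
Overall dilution factor = 6 × 8.2353 × 30 × 15.773 = 23381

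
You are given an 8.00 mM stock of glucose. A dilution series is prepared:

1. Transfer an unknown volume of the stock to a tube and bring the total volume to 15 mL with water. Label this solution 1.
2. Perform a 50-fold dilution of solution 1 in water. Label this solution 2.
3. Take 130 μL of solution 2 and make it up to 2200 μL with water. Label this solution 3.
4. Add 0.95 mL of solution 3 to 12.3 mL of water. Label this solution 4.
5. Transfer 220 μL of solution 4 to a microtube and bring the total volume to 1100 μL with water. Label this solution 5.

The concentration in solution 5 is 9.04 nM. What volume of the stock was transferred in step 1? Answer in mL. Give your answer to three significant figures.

1.00 mL

Step 1: v brought to 15 mL → factor = 15 mL/v
Step 2: 50-fold → factor 50
Step 3: 130 μL brought to 2200 μL → factor 2200/130 = 16.923
Step 4: 0.95 mL + 12.3 mL = 13.25 mL total → factor 13.25/0.95 = 13.947
Step 5: 220 μL brought to 1100 μL → factor 1100/220 = 5
Product of known-step factors = 59008
Overall factor = 8.00 mM / (9.04 nM) = 8.8496 × 10^5
Step-1 factor = 8.8496 × 10^5 / 59008 = 14.997
v = 15 mL / 14.997 = 1.00 mL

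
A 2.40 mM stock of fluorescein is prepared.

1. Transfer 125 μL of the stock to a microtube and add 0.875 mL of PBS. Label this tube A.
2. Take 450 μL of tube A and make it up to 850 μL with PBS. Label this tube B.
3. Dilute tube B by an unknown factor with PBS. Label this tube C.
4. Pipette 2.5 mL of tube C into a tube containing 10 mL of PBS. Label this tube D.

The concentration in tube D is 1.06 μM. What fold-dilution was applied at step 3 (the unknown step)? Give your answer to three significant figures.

30.0-fold

Step 1: 125 μL + 0.875 mL = 1000 μL total → factor 1000/125 = 8
Step 2: 450 μL brought to 850 μL → factor 850/450 = 1.8889
Step 3: unknown factor x
Step 4: 2.5 mL + 10 mL = 12.5 mL total → factor 12.5/2.5 = 5
Product of known-step factors = 75.556
Overall factor = 2.40 mM / (1.06 μM) = 2264.2
x = 2264.2 / 75.556 = 30.0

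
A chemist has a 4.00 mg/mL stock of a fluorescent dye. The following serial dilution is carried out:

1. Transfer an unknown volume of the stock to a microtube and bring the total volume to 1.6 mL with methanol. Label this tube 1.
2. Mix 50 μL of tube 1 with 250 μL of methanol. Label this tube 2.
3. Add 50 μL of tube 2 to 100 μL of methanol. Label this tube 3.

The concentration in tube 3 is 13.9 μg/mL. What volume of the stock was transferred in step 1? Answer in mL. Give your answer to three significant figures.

0.100 mL

Step 1: v brought to 1.6 mL → factor = 1.6 mL/v
Step 2: 50 μL + 250 μL = 300 μL total → factor 300/50 = 6
Step 3: 50 μL + 100 μL = 150 μL total → factor 150/50 = 3
Product of known-step factors = 18
Overall factor = 4.00 mg/mL / (13.9 μg/mL) = 287.77
Step-1 factor = 287.77 / 18 = 15.987
v = 1.6 mL / 15.987 = 0.100 mL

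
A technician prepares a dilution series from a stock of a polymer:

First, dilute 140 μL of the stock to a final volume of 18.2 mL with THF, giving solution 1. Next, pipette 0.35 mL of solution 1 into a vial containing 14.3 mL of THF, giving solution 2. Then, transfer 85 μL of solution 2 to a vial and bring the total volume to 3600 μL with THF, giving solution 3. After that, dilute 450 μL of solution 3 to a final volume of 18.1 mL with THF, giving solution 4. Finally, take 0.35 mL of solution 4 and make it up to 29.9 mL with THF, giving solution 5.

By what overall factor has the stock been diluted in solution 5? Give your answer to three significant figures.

7.92 × 10^8

Step 1: 140 μL brought to 18.2 mL → factor 18200/140 = 130
Step 2: 0.35 mL + 14.3 mL = 14.65 mL total → factor 14.65/0.35 = 41.857
Step 3: 85 μL brought to 3600 μL → factor 3600/85 = 42.353
Step 4: 450 μL brought to 18.1 mL → factor 18100/450 = 40.222
Step 5: 0.35 mL brought to 29.9 mL → factor 29.9/0.35 = 85.429
Overall dilution factor = 130 × 41.857 × 42.353 × 40.222 × 85.429 = 7.9189 × 10^8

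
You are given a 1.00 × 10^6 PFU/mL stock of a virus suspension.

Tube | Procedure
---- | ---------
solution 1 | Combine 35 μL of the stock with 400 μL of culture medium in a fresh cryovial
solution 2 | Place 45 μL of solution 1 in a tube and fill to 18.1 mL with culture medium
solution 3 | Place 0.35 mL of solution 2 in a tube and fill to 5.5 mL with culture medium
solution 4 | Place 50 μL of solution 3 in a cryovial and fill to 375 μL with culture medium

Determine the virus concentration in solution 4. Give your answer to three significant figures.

Step 1: 35 μL + 400 μL = 435 μL total → factor 435/35 = 12.429
Step 2: 45 μL brought to 18.1 mL → factor 18100/45 = 402.22
Step 3: 0.35 mL brought to 5.5 mL → factor 5.5/0.35 = 15.714
Step 4: 50 μL brought to 375 μL → factor 375/50 = 7.5
Overall dilution factor = 12.429 × 402.22 × 15.714 × 7.5 = 5.8917 × 10^5
Final = 1.00 × 10^6 PFU/mL / 5.8917 × 10^5 = 1.70 PFU/mL

1.70 PFU/mL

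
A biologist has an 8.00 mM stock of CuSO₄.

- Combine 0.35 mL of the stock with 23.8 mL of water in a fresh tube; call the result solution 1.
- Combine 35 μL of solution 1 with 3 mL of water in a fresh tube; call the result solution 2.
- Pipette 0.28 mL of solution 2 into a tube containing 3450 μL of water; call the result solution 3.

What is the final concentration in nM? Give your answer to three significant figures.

100 nM

Step 1: 0.35 mL + 23.8 mL = 24.15 mL total → factor 24.15/0.35 = 69
Step 2: 35 μL + 3 mL = 3035 μL total → factor 3035/35 = 86.714
Step 3: 0.28 mL + 3450 μL = 3.73 mL total → factor 3.73/0.28 = 13.321
Overall dilution factor = 69 × 86.714 × 13.321 = 79706
Final = 8.00 mM / 79706 = 0.0001004 mM = 100 nM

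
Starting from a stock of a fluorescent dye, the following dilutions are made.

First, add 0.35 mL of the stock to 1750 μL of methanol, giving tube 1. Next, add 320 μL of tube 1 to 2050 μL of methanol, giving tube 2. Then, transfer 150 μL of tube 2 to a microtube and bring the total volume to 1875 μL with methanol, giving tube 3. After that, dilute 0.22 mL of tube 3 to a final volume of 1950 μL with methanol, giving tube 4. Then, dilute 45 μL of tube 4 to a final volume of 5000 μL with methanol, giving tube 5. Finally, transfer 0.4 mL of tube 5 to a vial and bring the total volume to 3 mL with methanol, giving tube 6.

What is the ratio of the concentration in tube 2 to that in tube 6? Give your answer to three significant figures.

Step 1: 0.35 mL + 1750 μL = 2.1 mL total → factor 2.1/0.35 = 6
Step 2: 320 μL + 2050 μL = 2370 μL total → factor 2370/320 = 7.4062
Step 3: 150 μL brought to 1875 μL → factor 1875/150 = 12.5
Step 4: 0.22 mL brought to 1950 μL → factor 1.95/0.22 = 8.8636
Step 5: 45 μL brought to 5000 μL → factor 5000/45 = 111.11
Step 6: 0.4 mL brought to 3 mL → factor 3/0.4 = 7.5
Dilution factor to tube 2 = 44.438; to tube 6 = 4.1029 × 10^6
[tube 2]/[tube 6] = (factor to tube 6)/(factor to tube 2) = 4.1029 × 10^6/44.438 = 9.23 × 10^4

9.23 × 10^4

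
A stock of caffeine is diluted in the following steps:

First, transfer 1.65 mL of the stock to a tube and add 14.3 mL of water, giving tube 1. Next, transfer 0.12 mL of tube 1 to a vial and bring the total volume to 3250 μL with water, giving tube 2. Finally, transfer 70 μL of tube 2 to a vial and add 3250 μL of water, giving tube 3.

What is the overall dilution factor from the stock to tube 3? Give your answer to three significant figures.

1.24 × 10^4

Step 1: 1.65 mL + 14.3 mL = 15.95 mL total → factor 15.95/1.65 = 9.6667
Step 2: 0.12 mL brought to 3250 μL → factor 3.25/0.12 = 27.083
Step 3: 70 μL + 3250 μL = 3320 μL total → factor 3320/70 = 47.429
Overall dilution factor = 9.6667 × 27.083 × 47.429 = 12417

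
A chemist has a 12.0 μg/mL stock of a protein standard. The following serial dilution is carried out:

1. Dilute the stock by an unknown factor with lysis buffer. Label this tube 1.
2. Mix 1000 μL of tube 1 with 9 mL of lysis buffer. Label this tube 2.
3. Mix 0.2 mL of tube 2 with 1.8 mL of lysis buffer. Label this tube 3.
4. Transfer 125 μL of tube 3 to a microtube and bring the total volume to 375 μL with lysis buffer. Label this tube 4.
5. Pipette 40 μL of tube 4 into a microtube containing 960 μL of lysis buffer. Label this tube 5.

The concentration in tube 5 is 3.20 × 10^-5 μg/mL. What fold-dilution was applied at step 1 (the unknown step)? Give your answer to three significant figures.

50.0-fold

Step 1: unknown factor x
Step 2: 1000 μL + 9 mL = 10000 μL total → factor 10000/1000 = 10
Step 3: 0.2 mL + 1.8 mL = 2 mL total → factor 2/0.2 = 10
Step 4: 125 μL brought to 375 μL → factor 375/125 = 3
Step 5: 40 μL + 960 μL = 1000 μL total → factor 1000/40 = 25
Product of known-step factors = 7500
Overall factor = 12.0 μg/mL / (3.20 × 10^-5 μg/mL) = 3.75 × 10^5
x = 3.75 × 10^5 / 7500 = 50.0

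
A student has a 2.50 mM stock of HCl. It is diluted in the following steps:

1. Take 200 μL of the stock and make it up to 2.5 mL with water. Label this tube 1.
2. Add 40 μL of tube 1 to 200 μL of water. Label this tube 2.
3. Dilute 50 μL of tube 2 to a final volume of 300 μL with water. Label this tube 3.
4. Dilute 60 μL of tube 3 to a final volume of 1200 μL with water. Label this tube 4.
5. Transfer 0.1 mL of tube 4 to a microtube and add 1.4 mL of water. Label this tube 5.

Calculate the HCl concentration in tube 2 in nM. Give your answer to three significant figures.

Step 1: 200 μL brought to 2.5 mL → factor 2500/200 = 12.5
Step 2: 40 μL + 200 μL = 240 μL total → factor 240/40 = 6
Dilution factor through tube 2 = 12.5 × 6 = 75
[tube 2] = 2.50 mM / 75 = 0.03333 mM = 3.33 × 10^4 nM

3.33 × 10^4 nM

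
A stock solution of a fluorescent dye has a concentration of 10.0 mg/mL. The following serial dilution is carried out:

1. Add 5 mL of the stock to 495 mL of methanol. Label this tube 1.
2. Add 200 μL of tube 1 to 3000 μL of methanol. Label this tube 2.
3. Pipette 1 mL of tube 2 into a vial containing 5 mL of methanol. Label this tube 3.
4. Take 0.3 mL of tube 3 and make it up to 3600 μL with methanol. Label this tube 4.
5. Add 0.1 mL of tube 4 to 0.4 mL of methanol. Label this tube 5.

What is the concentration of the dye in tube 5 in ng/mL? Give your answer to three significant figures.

17.4 ng/mL

Step 1: 5 mL + 495 mL = 500 mL total → factor 500/5 = 100
Step 2: 200 μL + 3000 μL = 3200 μL total → factor 3200/200 = 16
Step 3: 1 mL + 5 mL = 6 mL total → factor 6/1 = 6
Step 4: 0.3 mL brought to 3600 μL → factor 3.6/0.3 = 12
Step 5: 0.1 mL + 0.4 mL = 0.5 mL total → factor 0.5/0.1 = 5
Overall dilution factor = 100 × 16 × 6 × 12 × 5 = 5.76 × 10^5
Final = 10.0 mg/mL / 5.76 × 10^5 = 1.736 × 10^-5 mg/mL = 17.4 ng/mL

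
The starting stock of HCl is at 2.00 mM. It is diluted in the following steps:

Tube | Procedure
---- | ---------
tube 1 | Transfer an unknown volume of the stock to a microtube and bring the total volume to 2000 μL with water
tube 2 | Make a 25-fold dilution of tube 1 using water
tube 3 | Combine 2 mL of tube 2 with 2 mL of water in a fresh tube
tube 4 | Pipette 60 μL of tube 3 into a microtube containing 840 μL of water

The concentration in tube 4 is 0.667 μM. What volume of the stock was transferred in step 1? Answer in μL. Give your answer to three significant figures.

500 μL

Step 1: v brought to 2000 μL → factor = 2000 μL/v
Step 2: 25-fold → factor 25
Step 3: 2 mL + 2 mL = 4 mL total → factor 4/2 = 2
Step 4: 60 μL + 840 μL = 900 μL total → factor 900/60 = 15
Product of known-step factors = 750
Overall factor = 2.00 mM / (0.667 μM) = 2998.5
Step-1 factor = 2998.5 / 750 = 3.998
v = 2000 μL / 3.998 = 500 μL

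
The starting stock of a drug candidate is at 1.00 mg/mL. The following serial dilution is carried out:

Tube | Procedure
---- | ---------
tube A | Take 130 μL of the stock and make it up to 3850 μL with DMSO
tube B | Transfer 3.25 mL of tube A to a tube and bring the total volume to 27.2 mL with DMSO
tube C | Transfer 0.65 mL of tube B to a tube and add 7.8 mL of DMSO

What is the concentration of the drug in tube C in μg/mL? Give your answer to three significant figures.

Step 1: 130 μL brought to 3850 μL → factor 3850/130 = 29.615
Step 2: 3.25 mL brought to 27.2 mL → factor 27.2/3.25 = 8.3692
Step 3: 0.65 mL + 7.8 mL = 8.45 mL total → factor 8.45/0.65 = 13
Overall dilution factor = 29.615 × 8.3692 × 13 = 3222.2
Final = 1.00 mg/mL / 3222.2 = 0.0003104 mg/mL = 0.310 μg/mL

0.310 μg/mL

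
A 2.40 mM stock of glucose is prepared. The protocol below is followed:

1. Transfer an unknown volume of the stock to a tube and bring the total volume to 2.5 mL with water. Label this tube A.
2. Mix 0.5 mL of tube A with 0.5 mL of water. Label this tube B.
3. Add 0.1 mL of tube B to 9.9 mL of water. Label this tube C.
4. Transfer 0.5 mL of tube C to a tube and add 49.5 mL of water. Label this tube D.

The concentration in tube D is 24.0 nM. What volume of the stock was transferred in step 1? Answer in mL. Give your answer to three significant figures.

Step 1: v brought to 2.5 mL → factor = 2.5 mL/v
Step 2: 0.5 mL + 0.5 mL = 1 mL total → factor 1/0.5 = 2
Step 3: 0.1 mL + 9.9 mL = 10 mL total → factor 10/0.1 = 100
Step 4: 0.5 mL + 49.5 mL = 50 mL total → factor 50/0.5 = 100
Product of known-step factors = 20000
Overall factor = 2.40 mM / (24.0 nM) = 1 × 10^5
Step-1 factor = 1 × 10^5 / 20000 = 5
v = 2.5 mL / 5 = 0.500 mL

0.500 mL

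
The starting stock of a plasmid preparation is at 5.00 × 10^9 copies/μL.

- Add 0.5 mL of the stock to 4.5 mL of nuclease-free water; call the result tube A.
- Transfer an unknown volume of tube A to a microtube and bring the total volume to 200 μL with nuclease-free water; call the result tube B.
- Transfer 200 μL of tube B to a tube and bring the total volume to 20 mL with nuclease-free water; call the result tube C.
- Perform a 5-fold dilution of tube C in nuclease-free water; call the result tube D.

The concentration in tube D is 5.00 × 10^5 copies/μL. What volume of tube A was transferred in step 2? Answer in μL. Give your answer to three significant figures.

100 μL

Step 1: 0.5 mL + 4.5 mL = 5 mL total → factor 5/0.5 = 10
Step 2: v brought to 200 μL → factor = 200 μL/v
Step 3: 200 μL brought to 20 mL → factor 20000/200 = 100
Step 4: 5-fold → factor 5
Product of known-step factors = 5000
Overall factor = 5.00 × 10^9 copies/μL / (5.00 × 10^5 copies/μL) = 10000
Step-2 factor = 10000 / 5000 = 2
v = 200 μL / 2 = 100 μL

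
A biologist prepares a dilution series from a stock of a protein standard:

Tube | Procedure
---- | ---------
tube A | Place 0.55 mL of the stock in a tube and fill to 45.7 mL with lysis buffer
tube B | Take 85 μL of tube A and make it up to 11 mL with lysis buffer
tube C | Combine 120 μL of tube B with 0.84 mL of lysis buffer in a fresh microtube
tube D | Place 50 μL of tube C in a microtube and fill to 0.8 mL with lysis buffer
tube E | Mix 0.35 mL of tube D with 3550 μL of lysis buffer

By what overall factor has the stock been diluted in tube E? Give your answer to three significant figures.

1.53 × 10^7

Step 1: 0.55 mL brought to 45.7 mL → factor 45.7/0.55 = 83.091
Step 2: 85 μL brought to 11 mL → factor 11000/85 = 129.41
Step 3: 120 μL + 0.84 mL = 960 μL total → factor 960/120 = 8
Step 4: 50 μL brought to 0.8 mL → factor 800/50 = 16
Step 5: 0.35 mL + 3550 μL = 3.9 mL total → factor 3.9/0.35 = 11.143
Overall dilution factor = 83.091 × 129.41 × 8 × 16 × 11.143 = 1.5337 × 10^7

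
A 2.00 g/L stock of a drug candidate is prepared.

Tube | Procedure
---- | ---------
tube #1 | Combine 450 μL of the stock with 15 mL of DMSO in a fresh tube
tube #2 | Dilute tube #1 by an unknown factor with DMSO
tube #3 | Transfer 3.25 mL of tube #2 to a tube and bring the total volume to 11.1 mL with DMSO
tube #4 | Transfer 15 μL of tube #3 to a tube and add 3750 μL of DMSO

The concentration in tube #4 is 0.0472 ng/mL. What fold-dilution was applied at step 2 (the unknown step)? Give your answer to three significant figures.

Step 1: 450 μL + 15 mL = 15450 μL total → factor 15450/450 = 34.333
Step 2: unknown factor x
Step 3: 3.25 mL brought to 11.1 mL → factor 11.1/3.25 = 3.4154
Step 4: 15 μL + 3750 μL = 3765 μL total → factor 3765/15 = 251
Product of known-step factors = 29433
Overall factor = 2.00 g/L / (0.0472 ng/mL) = 4.2373 × 10^7
x = 4.2373 × 10^7 / 29433 = 1.44 × 10^3

1.44 × 10^3-fold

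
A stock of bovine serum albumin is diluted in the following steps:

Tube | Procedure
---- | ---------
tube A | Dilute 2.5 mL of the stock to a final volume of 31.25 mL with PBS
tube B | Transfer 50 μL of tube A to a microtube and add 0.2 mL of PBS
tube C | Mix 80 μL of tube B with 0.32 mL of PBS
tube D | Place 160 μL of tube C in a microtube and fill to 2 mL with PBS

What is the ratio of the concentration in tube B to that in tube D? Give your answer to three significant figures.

62.5

Step 1: 2.5 mL brought to 31.25 mL → factor 31.25/2.5 = 12.5
Step 2: 50 μL + 0.2 mL = 250 μL total → factor 250/50 = 5
Step 3: 80 μL + 0.32 mL = 400 μL total → factor 400/80 = 5
Step 4: 160 μL brought to 2 mL → factor 2000/160 = 12.5
Dilution factor to tube B = 62.5; to tube D = 3906.2
[tube B]/[tube D] = (factor to tube D)/(factor to tube B) = 3906.2/62.5 = 62.5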